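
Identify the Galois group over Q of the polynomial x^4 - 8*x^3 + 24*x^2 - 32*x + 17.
V_4 (also written V4)

The polynomial is an irreducible quartic over Q and its discriminant is 256 = 16^2, a perfect square, so the Galois group is contained in A_4. The resolvent cubic y^3 - 24*y^2 + 188*y - 480 splits completely over Q, which gives the Klein four-group V_4.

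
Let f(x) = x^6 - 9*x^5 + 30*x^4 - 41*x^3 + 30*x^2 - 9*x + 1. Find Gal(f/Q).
The polynomial f is an irreducible sextic over Q, so G = Gal(f/Q) is one of the 16 transitive subgroups 6T1, ..., 6T16 of S_6. The discriminant of f is -67744512, which is not a perfect square, so G is not contained in A_6. The transitive groups of degree 6 not contained in A_6 are: C_6 (6T1, order 6), S_3 (6T2, order 6), D_6 (6T3, order 12), C_3 x S_3 (6T5, order 18), A_4 x C_2 (6T6, order 24), S_4 (6T8, order 24), S_3 x S_3 (6T9, order 36), S_4 x C_2 (6T11, order 48), (S_3 x S_3) : C_2 (6T13, order 72), PGL(2,5) (6T14, order 120), S_6 (6T16, order 720). By Dedekind's theorem, for a prime p not dividing disc(f) the degrees of the irreducible factors of f mod p form the cycle type of an element of G. Factoring f modulo the 23 such primes p <= 101 (skipping 2, 3, 11, which divide the discriminant), each new pattern first appears at: mod 5: f = (x^2 + x + 1)(x^2 + 2x + 4)(x^2 + 3x + 4), pattern 2+2+2; mod 7: f = (x^3 + 2x + 6)(x^3 + 5x^2 + 6), pattern 3+3; mod 31: f = (x + 12)(x + 13)(x + 15)(x + 22)(x + 24)(x + 29), pattern 1+1+1+1+1+1. No other pattern occurs in this range, so the set of observed cycle types is {2+2+2, 3+3, 1+1+1+1+1+1}. The candidates containing elements of all these cycle types are C_6 (6T1) of order 6, S_3 (6T2) of order 6, D_6 (6T3) of order 12, C_3 x S_3 (6T5) of order 18, A_4 x C_2 (6T6) of order 24, S_4 (6T8) of order 24, S_3 x S_3 (6T9) of order 36, S_4 x C_2 (6T11) of order 48, (S_3 x S_3) : C_2 (6T13) of order 72, PGL(2,5) (6T14) of order 120, S_6 (6T16) of order 720; the others are excluded. The observed types are precisely the cycle types that occur in S_3 (6T2). Each of the other remaining candidates has further cycle types, and by the Chebotarev density theorem the matching factorization patterns would occur for a proportion of primes equal to their share of the group: C_6 (6T1) additionally contains elements of type 6 (2 of its 6 elements, about 33% of primes); D_6 (6T3) additionally contains elements of type 6, 2+2+1+1 (5 of its 12 elements, about 42% of primes); C_3 x S_3 (6T5) additionally contains elements of type 6, 3+1+1+1 (10 of its 18 elements, about 56% of primes); A_4 x C_2 (6T6) additionally contains elements of type 6, 2+2+1+1, 2+1+1+1+1 (14 of its 24 elements, about 58% of primes); S_4 (6T8) additionally contains elements of type 4+1+1, 2+2+1+1 (9 of its 24 elements, about 38% of primes); S_3 x S_3 (6T9) additionally contains elements of type 6, 3+1+1+1, 2+2+1+1 (25 of its 36 elements, about 69% of primes); S_4 x C_2 (6T11) additionally contains elements of type 6, 4+2, 4+1+1, 2+2+1+1, 2+1+1+1+1 (32 of its 48 elements, about 67% of primes); (S_3 x S_3) : C_2 (6T13) additionally contains elements of type 6, 4+2, 3+2+1, 3+1+1+1, 2+2+1+1, 2+1+1+1+1 (61 of its 72 elements, about 85% of primes); PGL(2,5) (6T14) additionally contains elements of type 6, 5+1, 4+1+1, 2+2+1+1 (89 of its 120 elements, about 74% of primes); S_6 (6T16) additionally contains elements of type 6, 5+1, 4+2, 4+1+1, 3+2+1, 3+1+1+1, 2+2+1+1, 2+1+1+1+1 (664 of its 720 elements, about 92% of primes). None of the 23 primes tested shows any such pattern (for each of these groups the chance of that is below 10^-4), which rules them out. Hence G = S_3 (6T2), of order 6.

S_3, S_3 acting on 6 points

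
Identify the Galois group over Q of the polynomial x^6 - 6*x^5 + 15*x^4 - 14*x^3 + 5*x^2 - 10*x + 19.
S_6

The polynomial f is an irreducible sextic over Q, so G = Gal(f/Q) is one of the 16 transitive subgroups 6T1, ..., 6T16 of S_6. The discriminant of f is -34353504448, which is not a perfect square, so G is not contained in A_6. The transitive groups of degree 6 not contained in A_6 are: C_6 (6T1, order 6), S_3 (6T2, order 6), D_6 (6T3, order 12), C_3 x S_3 (6T5, order 18), A_4 x C_2 (6T6, order 24), S_4 (6T8, order 24), S_3 x S_3 (6T9, order 36), S_4 x C_2 (6T11, order 48), (S_3 x S_3) : C_2 (6T13, order 72), PGL(2,5) (6T14, order 120), S_6 (6T16, order 720). By Dedekind's theorem, for a prime p not dividing disc(f) the degrees of the irreducible factors of f mod p form the cycle type of an element of G. Factoring f modulo the 3 such primes p <= 7 (skipping 2, which divides the discriminant), each new pattern first appears at: mod 3: f = (x^6 + x^3 + 2x^2 + 2x + 1), pattern 6; mod 5: f = (x + 1)(x + 4)(x^4 + 4x^3 + x^2 + 1), pattern 4+1+1; mod 7: f = (x + 1)(x^2 + x + 6)(x^3 + 6x^2 + 3x + 2), pattern 3+2+1. No other pattern occurs in this range, so the set of observed cycle types is {6, 4+1+1, 3+2+1}. Among the candidates above, the only group containing elements of all these cycle types is S_6 (6T16); every other candidate lacks at least one of them. Hence G = S_6 (6T16), of order 720.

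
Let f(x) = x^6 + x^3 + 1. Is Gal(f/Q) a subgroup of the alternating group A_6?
The polynomial is irreducible of degree 6 over Q. Its discriminant is -19683, which is not a perfect square. A Galois group lies in the alternating group exactly when the discriminant is a square in Q, so the Galois group (C_6) is not contained in A_6.

No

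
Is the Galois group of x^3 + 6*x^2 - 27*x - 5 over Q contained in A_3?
Yes

The polynomial is irreducible of degree 3 over Q. Its discriminant is 123201 = 351^2, a perfect square. A Galois group lies in the alternating group exactly when the discriminant is a square in Q, so the Galois group (C_3) is contained in A_3.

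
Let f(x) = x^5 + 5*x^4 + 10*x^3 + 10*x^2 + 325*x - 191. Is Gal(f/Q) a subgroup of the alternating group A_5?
The polynomial is irreducible of degree 5 over Q. Its discriminant is 1073741824000000 = 32768000^2, a perfect square. A Galois group lies in the alternating group exactly when the discriminant is a square in Q, so the Galois group (A_5) is contained in A_5.

Yes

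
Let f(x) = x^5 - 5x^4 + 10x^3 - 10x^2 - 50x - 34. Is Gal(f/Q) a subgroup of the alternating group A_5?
Yes

The polynomial is irreducible of degree 5 over Q. Its discriminant is 58564000000 = 242000^2, a perfect square. A Galois group lies in the alternating group exactly when the discriminant is a square in Q, so the Galois group (A_5) is contained in A_5.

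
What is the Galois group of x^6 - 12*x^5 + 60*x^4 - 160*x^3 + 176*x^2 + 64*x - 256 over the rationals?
S_4 (also written S4+)

The polynomial f is an irreducible sextic over Q, so G = Gal(f/Q) is one of the 16 transitive subgroups 6T1, ..., 6T16 of S_6. The discriminant of f is 3603718079512576 = 60030976^2, a perfect square, so G is contained in A_6. The transitive groups of degree 6 contained in A_6 are: A_4 (6T4, order 12), S_4 (6T7, order 24), (C_3 x C_3) : C_4 (6T10, order 36), PSL(2,5) (6T12, order 60), A_6 (6T15, order 360). By Dedekind's theorem, for a prime p not dividing disc(f) the degrees of the irreducible factors of f mod p form the cycle type of an element of G. Factoring f modulo the 79 such primes p <= 419 (skipping 2, 229, which divide the discriminant), each new pattern first appears at: mod 3: f = (x^3 + x^2 + x + 2)(x^3 + 2x^2 + 1), pattern 3+3; mod 7: f = (x^2 + 3x + 6)(x^4 + 6x^3 + x^2 + 4x + 4), pattern 4+2; mod 23: f = (x + 3)(x + 16)(x^2 + 17x + 11)(x^2 + 21x + 3), pattern 2+2+1+1; mod 193: f = (x + 5)(x + 11)(x + 17)(x + 172)(x + 178)(x + 184), pattern 1+1+1+1+1+1. No other pattern occurs in this range, so the set of observed cycle types is {3+3, 4+2, 2+2+1+1, 1+1+1+1+1+1}. The candidates containing elements of all these cycle types are S_4 (6T7) of order 24, (C_3 x C_3) : C_4 (6T10) of order 36, A_6 (6T15) of order 360; the others are excluded. The observed types are precisely the cycle types that occur in S_4 (6T7). Each of the other remaining candidates has further cycle types, and by the Chebotarev density theorem the matching factorization patterns would occur for a proportion of primes equal to their share of the group: (C_3 x C_3) : C_4 (6T10) additionally contains elements of type 3+1+1+1 (4 of its 36 elements, about 11% of primes); A_6 (6T15) additionally contains elements of type 5+1, 3+1+1+1 (184 of its 360 elements, about 51% of primes). None of the 79 primes tested shows any such pattern (for each of these groups the chance of that is below 10^-4), which rules them out. Hence G = S_4 (6T7), of order 24.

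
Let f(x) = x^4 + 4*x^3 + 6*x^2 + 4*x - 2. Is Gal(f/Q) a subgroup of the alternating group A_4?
The polynomial is irreducible of degree 4 over Q. Its discriminant is -6912, which is not a perfect square. A Galois group lies in the alternating group exactly when the discriminant is a square in Q, so the Galois group (D_4) is not contained in A_4.

No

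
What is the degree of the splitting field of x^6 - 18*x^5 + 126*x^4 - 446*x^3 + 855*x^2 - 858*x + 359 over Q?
The degree of the splitting field over Q equals the order of the Galois group, so first determine the group. The polynomial f is an irreducible sextic over Q, so G = Gal(f/Q) is one of the 16 transitive subgroups 6T1, ..., 6T16 of S_6. The discriminant of f is -151585344, which is not a perfect square, so G is not contained in A_6. The transitive groups of degree 6 not contained in A_6 are: C_6 (6T1, order 6), S_3 (6T2, order 6), D_6 (6T3, order 12), C_3 x S_3 (6T5, order 18), A_4 x C_2 (6T6, order 24), S_4 (6T8, order 24), S_3 x S_3 (6T9, order 36), S_4 x C_2 (6T11, order 48), (S_3 x S_3) : C_2 (6T13, order 72), PGL(2,5) (6T14, order 120), S_6 (6T16, order 720). By Dedekind's theorem, for a prime p not dividing disc(f) the degrees of the irreducible factors of f mod p form the cycle type of an element of G. Factoring f modulo the 33 such primes p <= 151 (skipping 2, 3, 19, which divide the discriminant), each new pattern first appears at: mod 5: f = (x^3 + 2x + 1)(x^3 + 2x^2 + 4x + 4), pattern 3+3; mod 7: f = (x^6 + 3x^5 + 2x^3 + x^2 + 3x + 2), pattern 6; mod 17: f = (x + 9)(x + 13)(x^2 + 3x + 10)(x^2 + 8x + 5), pattern 2+2+1+1; mod 71: f = (x^2 + 5x + 64)(x^2 + 15x + 48)(x^2 + 33x + 60), pattern 2+2+2; mod 107: f = (x + 12)(x + 40)(x + 76)(x + 88)(x^2 + 87x + 92), pattern 2+1+1+1+1. No other pattern occurs in this range, so the set of observed cycle types is {3+3, 6, 2+2+1+1, 2+2+2, 2+1+1+1+1}. The candidates containing elements of all these cycle types are A_4 x C_2 (6T6) of order 24, S_4 x C_2 (6T11) of order 48, (S_3 x S_3) : C_2 (6T13) of order 72, S_6 (6T16) of order 720; the others are excluded. The observed types are precisely the cycle types that occur in A_4 x C_2 (6T6) (apart from the identity). Each of the other remaining candidates has further cycle types, and by the Chebotarev density theorem the matching factorization patterns would occur for a proportion of primes equal to their share of the group: S_4 x C_2 (6T11) additionally contains elements of type 4+2, 4+1+1 (12 of its 48 elements, about 25% of primes); (S_3 x S_3) : C_2 (6T13) additionally contains elements of type 4+2, 3+2+1, 3+1+1+1 (34 of its 72 elements, about 47% of primes); S_6 (6T16) additionally contains elements of type 5+1, 4+2, 4+1+1, 3+2+1, 3+1+1+1 (484 of its 720 elements, about 67% of primes). None of the 33 primes tested shows any such pattern (for each of these groups the chance of that is below 10^-4), which rules them out. Hence G = A_4 x C_2 (6T6), of order 24. The Galois group A_4 x C_2 (6T6) has order 24, so the splitting field has degree 24 over Q.

24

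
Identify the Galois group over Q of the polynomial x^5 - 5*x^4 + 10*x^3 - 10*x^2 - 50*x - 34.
The polynomial f is an irreducible quintic over Q, so G = Gal(f/Q) is a transitive subgroup of S_5: one of C_5 (5T1, order 5), D_5 (5T2, order 10), F_20 (5T3, order 20), A_5 (5T4, order 60) or S_5 (5T5, order 120). The discriminant of f is 58564000000 = 242000^2, a perfect square, so G is contained in A_5. The transitive groups of degree 5 contained in A_5 are: C_5 (5T1, order 5), D_5 (5T2, order 10), A_5 (5T4, order 60). By Dedekind's theorem, for a prime p not dividing disc(f) the degrees of the irreducible factors of f mod p form the cycle type of an element of G. Factoring f modulo the 3 such primes p <= 13 (skipping 2, 5, 11, which divide the discriminant), each new pattern first appears at: mod 3: f = (x^5 + x^4 + x^3 + 2x^2 + x + 2), pattern 5; mod 13: f = (x + 4)(x + 6)(x^3 + 11x^2 + 6x + 4), pattern 3+1+1. No other pattern occurs in this range, so the set of observed cycle types is {5, 3+1+1}. Among the candidates above, the only group containing elements of all these cycle types is A_5 (5T4) — each of C_5 (5T1), D_5 (5T2) lacks at least one of them. Hence G = A_5 (5T4), of order 60.

A_5 (also written A5)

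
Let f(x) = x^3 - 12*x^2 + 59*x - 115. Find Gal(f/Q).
S_3 (order 6)

The polynomial is an irreducible cubic over Q and its discriminant is -6647, which is not a perfect square. For an irreducible cubic, a non-square discriminant gives Galois group S_3.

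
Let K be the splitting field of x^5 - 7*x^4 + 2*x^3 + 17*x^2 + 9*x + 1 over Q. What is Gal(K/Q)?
The polynomial f is an irreducible quintic over Q, so G = Gal(f/Q) is a transitive subgroup of S_5: one of C_5 (5T1, order 5), D_5 (5T2, order 10), F_20 (5T3, order 20), A_5 (5T4, order 60) or S_5 (5T5, order 120). The discriminant of f is 7745089 = 2783^2, a perfect square, so G is contained in A_5. The transitive groups of degree 5 contained in A_5 are: C_5 (5T1, order 5), D_5 (5T2, order 10), A_5 (5T4, order 60). By Dedekind's theorem, for a prime p not dividing disc(f) the degrees of the irreducible factors of f mod p form the cycle type of an element of G. Factoring f modulo the 14 such primes p <= 53 (skipping 11, 23, which divide the discriminant), each new pattern first appears at: mod 2: f = (x^5 + x^4 + x^2 + x + 1), pattern 5; mod 43: f = (x + 8)(x + 19)(x + 30)(x + 31)(x + 34), pattern 1+1+1+1+1. No other pattern occurs in this range, so the set of observed cycle types is {5, 1+1+1+1+1}. The candidates containing elements of all these cycle types are C_5 (5T1) of order 5, D_5 (5T2) of order 10, A_5 (5T4) of order 60; the others are excluded. The observed types are precisely the cycle types that occur in C_5 (5T1). Each of the other remaining candidates has further cycle types, and by the Chebotarev density theorem the matching factorization patterns would occur for a proportion of primes equal to their share of the group: D_5 (5T2) additionally contains elements of type 2+2+1 (5 of its 10 elements, about 50% of primes); A_5 (5T4) additionally contains elements of type 3+1+1, 2+2+1 (35 of its 60 elements, about 58% of primes). None of the 14 primes tested shows any such pattern (for each of these groups the chance of that is below 10^-4), which rules them out. Hence G = C_5 (5T1), of order 5.

C_5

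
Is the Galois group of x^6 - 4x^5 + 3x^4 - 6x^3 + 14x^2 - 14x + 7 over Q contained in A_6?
Yes

The polynomial is irreducible of degree 6 over Q. Its discriminant is 5489031744 = 74088^2, a perfect square. A Galois group lies in the alternating group exactly when the discriminant is a square in Q, so the Galois group (A_4) is contained in A_6.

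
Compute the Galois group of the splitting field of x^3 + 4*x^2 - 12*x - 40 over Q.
3T1: C_3

The polynomial is an irreducible cubic over Q and its discriminant is 10816 = 104^2, a perfect square. For an irreducible cubic, a square discriminant forces the Galois group to be A_3, the cyclic group of order 3.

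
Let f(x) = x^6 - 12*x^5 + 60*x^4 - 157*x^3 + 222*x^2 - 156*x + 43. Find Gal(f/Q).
The polynomial f is an irreducible sextic over Q, so G = Gal(f/Q) is one of the 16 transitive subgroups 6T1, ..., 6T16 of S_6. The discriminant of f is -177147, which is not a perfect square, so G is not contained in A_6. The transitive groups of degree 6 not contained in A_6 are: C_6 (6T1, order 6), S_3 (6T2, order 6), D_6 (6T3, order 12), C_3 x S_3 (6T5, order 18), A_4 x C_2 (6T6, order 24), S_4 (6T8, order 24), S_3 x S_3 (6T9, order 36), S_4 x C_2 (6T11, order 48), (S_3 x S_3) : C_2 (6T13, order 72), PGL(2,5) (6T14, order 120), S_6 (6T16, order 720). By Dedekind's theorem, for a prime p not dividing disc(f) the degrees of the irreducible factors of f mod p form the cycle type of an element of G. Factoring f modulo the 33 such primes p <= 139 (skipping 3, which divides the discriminant), each new pattern first appears at: mod 2: f = (x^6 + x^3 + 1), pattern 6; mod 7: f = (x + 1)(x + 3)(x + 4)(x^3 + x^2 + 5x + 3), pattern 3+1+1+1; mod 17: f = (x^2 + x + 1)(x^2 + 9x + 2)(x^2 + 12x + 13), pattern 2+2+2; mod 19: f = (x^3 + 13x^2 + 12x + 1)(x^3 + 13x^2 + 12x + 5), pattern 3+3; mod 73: f = (x + 40)(x + 41)(x + 42)(x + 49)(x + 50)(x + 58), pattern 1+1+1+1+1+1. No other pattern occurs in this range, so the set of observed cycle types is {6, 3+1+1+1, 2+2+2, 3+3, 1+1+1+1+1+1}. The candidates containing elements of all these cycle types are C_3 x S_3 (6T5) of order 18, S_3 x S_3 (6T9) of order 36, (S_3 x S_3) : C_2 (6T13) of order 72, S_6 (6T16) of order 720; the others are excluded. The observed types are precisely the cycle types that occur in C_3 x S_3 (6T5). Each of the other remaining candidates has further cycle types, and by the Chebotarev density theorem the matching factorization patterns would occur for a proportion of primes equal to their share of the group: S_3 x S_3 (6T9) additionally contains elements of type 2+2+1+1 (9 of its 36 elements, about 25% of primes); (S_3 x S_3) : C_2 (6T13) additionally contains elements of type 4+2, 3+2+1, 2+2+1+1, 2+1+1+1+1 (45 of its 72 elements, about 62% of primes); S_6 (6T16) additionally contains elements of type 5+1, 4+2, 4+1+1, 3+2+1, 2+2+1+1, 2+1+1+1+1 (504 of its 720 elements, about 70% of primes). None of the 33 primes tested shows any such pattern (for each of these groups the chance of that is below 10^-4), which rules them out. Hence G = C_3 x S_3 (6T5), of order 18.

C_3 x S_3 (also written G18)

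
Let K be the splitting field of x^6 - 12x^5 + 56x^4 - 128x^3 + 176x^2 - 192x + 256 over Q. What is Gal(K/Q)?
The polynomial f is an irreducible sextic over Q, so G = Gal(f/Q) is one of the 16 transitive subgroups 6T1, ..., 6T16 of S_6. The discriminant of f is -5497558138880000, which is not a perfect square, so G is not contained in A_6. The transitive groups of degree 6 not contained in A_6 are: C_6 (6T1, order 6), S_3 (6T2, order 6), D_6 (6T3, order 12), C_3 x S_3 (6T5, order 18), A_4 x C_2 (6T6, order 24), S_4 (6T8, order 24), S_3 x S_3 (6T9, order 36), S_4 x C_2 (6T11, order 48), (S_3 x S_3) : C_2 (6T13, order 72), PGL(2,5) (6T14, order 120), S_6 (6T16, order 720). By Dedekind's theorem, for a prime p not dividing disc(f) the degrees of the irreducible factors of f mod p form the cycle type of an element of G. Factoring f modulo the 22 such primes p <= 89 (skipping 2, 5, which divide the discriminant), each new pattern first appears at: mod 3: f = (x^3 + x^2 + 2x + 1)(x^3 + 2x^2 + x + 1), pattern 3+3; mod 7: f = (x^2 + x + 4)(x^2 + 3x + 5)(x^2 + 5x + 3), pattern 2+2+2; mod 13: f = (x + 3)(x + 6)(x^4 + 5x^3 + 6x^2 + x + 7), pattern 4+1+1; mod 43: f = (x + 17)(x + 22)(x^2 + 39x + 1)(x^2 + 39x + 20), pattern 2+2+1+1. No other pattern occurs in this range, so the set of observed cycle types is {3+3, 2+2+2, 4+1+1, 2+2+1+1}. The candidates containing elements of all these cycle types are S_4 (6T8) of order 24, S_4 x C_2 (6T11) of order 48, PGL(2,5) (6T14) of order 120, S_6 (6T16) of order 720; the others are excluded. The observed types are precisely the cycle types that occur in S_4 (6T8) (apart from the identity). Each of the other remaining candidates has further cycle types, and by the Chebotarev density theorem the matching factorization patterns would occur for a proportion of primes equal to their share of the group: S_4 x C_2 (6T11) additionally contains elements of type 6, 4+2, 2+1+1+1+1 (17 of its 48 elements, about 35% of primes); PGL(2,5) (6T14) additionally contains elements of type 6, 5+1 (44 of its 120 elements, about 37% of primes); S_6 (6T16) additionally contains elements of type 6, 5+1, 4+2, 3+2+1, 3+1+1+1, 2+1+1+1+1 (529 of its 720 elements, about 73% of primes). None of the 22 primes tested shows any such pattern (for each of these groups the chance of that is below 10^-4), which rules them out. Hence G = S_4 (6T8), of order 24.

S_4 (also written S4-)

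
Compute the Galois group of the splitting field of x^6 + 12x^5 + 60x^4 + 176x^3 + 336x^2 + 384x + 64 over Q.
The polynomial f is an irreducible sextic over Q, so G = Gal(f/Q) is one of the 16 transitive subgroups 6T1, ..., 6T16 of S_6. The discriminant of f is 5410421842378752, which is not a perfect square, so G is not contained in A_6. The transitive groups of degree 6 not contained in A_6 are: C_6 (6T1, order 6), S_3 (6T2, order 6), D_6 (6T3, order 12), C_3 x S_3 (6T5, order 18), A_4 x C_2 (6T6, order 24), S_4 (6T8, order 24), S_3 x S_3 (6T9, order 36), S_4 x C_2 (6T11, order 48), (S_3 x S_3) : C_2 (6T13, order 72), PGL(2,5) (6T14, order 120), S_6 (6T16, order 720). By Dedekind's theorem, for a prime p not dividing disc(f) the degrees of the irreducible factors of f mod p form the cycle type of an element of G. Factoring f modulo the 23 such primes p <= 97 (skipping 2, 3, which divide the discriminant), each new pattern first appears at: mod 5: f = (x^6 + 2x^5 + x^3 + x^2 + 4x + 4), pattern 6; mod 11: f = (x + 3)(x + 7)(x^2 + 3x + 3)(x^2 + 10x + 8), pattern 2+2+1+1; mod 13: f = (x + 3)(x + 5)(x + 11)(x^3 + 6x^2 + 12x + 10), pattern 3+1+1+1; mod 31: f = (x^2 + 7x + 25)(x^2 + 17x + 12)(x^2 + 19x + 6), pattern 2+2+2; mod 97: f = (x^3 + 6x^2 + 12x + 33)(x^3 + 6x^2 + 12x + 96), pattern 3+3. No other pattern occurs in this range, so the set of observed cycle types is {6, 2+2+1+1, 3+1+1+1, 2+2+2, 3+3}. The candidates containing elements of all these cycle types are S_3 x S_3 (6T9) of order 36, (S_3 x S_3) : C_2 (6T13) of order 72, S_6 (6T16) of order 720; the others are excluded. The observed types are precisely the cycle types that occur in S_3 x S_3 (6T9) (apart from the identity). Each of the other remaining candidates has further cycle types, and by the Chebotarev density theorem the matching factorization patterns would occur for a proportion of primes equal to their share of the group: (S_3 x S_3) : C_2 (6T13) additionally contains elements of type 4+2, 3+2+1, 2+1+1+1+1 (36 of its 72 elements, about 50% of primes); S_6 (6T16) additionally contains elements of type 5+1, 4+2, 4+1+1, 3+2+1, 2+1+1+1+1 (459 of its 720 elements, about 64% of primes). None of the 23 primes tested shows any such pattern (for each of these groups the chance of that is below 10^-4), which rules them out. Hence G = S_3 x S_3 (6T9), of order 36.

S_3 x S_3 (also written G36-)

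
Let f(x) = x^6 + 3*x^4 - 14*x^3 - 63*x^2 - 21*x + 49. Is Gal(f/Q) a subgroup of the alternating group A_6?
The polynomial is irreducible of degree 6 over Q. Its discriminant is 778002905803725, which is not a perfect square. A Galois group lies in the alternating group exactly when the discriminant is a square in Q, so the Galois group (S_3 x S_3) is not contained in A_6.

No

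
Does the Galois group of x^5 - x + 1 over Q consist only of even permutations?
No

The polynomial is irreducible of degree 5 over Q. Its discriminant is 2869, which is not a perfect square. A Galois group lies in the alternating group exactly when the discriminant is a square in Q, so the Galois group (S_5) is not contained in A_5.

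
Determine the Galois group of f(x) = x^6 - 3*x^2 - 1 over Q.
A_4 (also written A4)

The polynomial f is an irreducible sextic over Q, so G = Gal(f/Q) is one of the 16 transitive subgroups 6T1, ..., 6T16 of S_6. The discriminant of f is 419904 = 648^2, a perfect square, so G is contained in A_6. The transitive groups of degree 6 contained in A_6 are: A_4 (6T4, order 12), S_4 (6T7, order 24), (C_3 x C_3) : C_4 (6T10, order 36), PSL(2,5) (6T12, order 60), A_6 (6T15, order 360). By Dedekind's theorem, for a prime p not dividing disc(f) the degrees of the irreducible factors of f mod p form the cycle type of an element of G. Factoring f modulo the 33 such primes p <= 149 (skipping 2, 3, which divide the discriminant), each new pattern first appears at: mod 5: f = (x^3 + x^2 + 3x + 1)(x^3 + 4x^2 + 3x + 4), pattern 3+3; mod 17: f = (x + 2)(x + 15)(x^2 + 7)(x^2 + 14), pattern 2+2+1+1; mod 71: f = (x + 4)(x + 5)(x + 32)(x + 39)(x + 66)(x + 67), pattern 1+1+1+1+1+1. No other pattern occurs in this range, so the set of observed cycle types is {3+3, 2+2+1+1, 1+1+1+1+1+1}. The candidates containing elements of all these cycle types are A_4 (6T4) of order 12, S_4 (6T7) of order 24, (C_3 x C_3) : C_4 (6T10) of order 36, PSL(2,5) (6T12) of order 60, A_6 (6T15) of order 360; the others are excluded. The observed types are precisely the cycle types that occur in A_4 (6T4). Each of the other remaining candidates has further cycle types, and by the Chebotarev density theorem the matching factorization patterns would occur for a proportion of primes equal to their share of the group: S_4 (6T7) additionally contains elements of type 4+2 (6 of its 24 elements, about 25% of primes); (C_3 x C_3) : C_4 (6T10) additionally contains elements of type 4+2, 3+1+1+1 (22 of its 36 elements, about 61% of primes); PSL(2,5) (6T12) additionally contains elements of type 5+1 (24 of its 60 elements, about 40% of primes); A_6 (6T15) additionally contains elements of type 5+1, 4+2, 3+1+1+1 (274 of its 360 elements, about 76% of primes). None of the 33 primes tested shows any such pattern (for each of these groups the chance of that is below 10^-4), which rules them out. Hence G = A_4 (6T4), of order 12.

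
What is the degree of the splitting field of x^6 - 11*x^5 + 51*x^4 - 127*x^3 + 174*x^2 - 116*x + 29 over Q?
36

The degree of the splitting field over Q equals the order of the Galois group, so first determine the group. The polynomial f is an irreducible sextic over Q, so G = Gal(f/Q) is one of the 16 transitive subgroups 6T1, ..., 6T16 of S_6. The discriminant of f is 525625 = 725^2, a perfect square, so G is contained in A_6. The transitive groups of degree 6 contained in A_6 are: A_4 (6T4, order 12), S_4 (6T7, order 24), (C_3 x C_3) : C_4 (6T10, order 36), PSL(2,5) (6T12, order 60), A_6 (6T15, order 360). By Dedekind's theorem, for a prime p not dividing disc(f) the degrees of the irreducible factors of f mod p form the cycle type of an element of G. Factoring f modulo the 19 such primes p <= 73 (skipping 5, 29, which divide the discriminant), each new pattern first appears at: mod 2: f = (x^2 + x + 1)(x^4 + x + 1), pattern 4+2; mod 11: f = (x^3 + 2x^2 + 7x + 2)(x^3 + 9x^2 + 4x + 9), pattern 3+3; mod 19: f = (x + 9)(x + 10)(x^2 + 1)(x^2 + 8x + 17), pattern 2+2+1+1; mod 61: f = (x + 26)(x + 33)(x + 40)(x^3 + 12x^2 + 37x + 12), pattern 3+1+1+1. No other pattern occurs in this range, so the set of observed cycle types is {4+2, 3+3, 2+2+1+1, 3+1+1+1}. The candidates containing elements of all these cycle types are (C_3 x C_3) : C_4 (6T10) of order 36, A_6 (6T15) of order 360; the others are excluded. The observed types are precisely the cycle types that occur in (C_3 x C_3) : C_4 (6T10) (apart from the identity). Each of the other remaining candidates has further cycle types, and by the Chebotarev density theorem the matching factorization patterns would occur for a proportion of primes equal to their share of the group: A_6 (6T15) additionally contains elements of type 5+1 (144 of its 360 elements, about 40% of primes). None of the 19 primes tested shows any such pattern (for each of these groups the chance of that is below 10^-4), which rules them out. Hence G = (C_3 x C_3) : C_4 (6T10), of order 36. The Galois group (C_3 x C_3) : C_4 (6T10) has order 36, so the splitting field has degree 36 over Q.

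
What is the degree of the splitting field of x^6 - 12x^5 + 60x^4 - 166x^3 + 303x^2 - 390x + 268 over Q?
The degree of the splitting field over Q equals the order of the Galois group, so first determine the group. The polynomial f is an irreducible sextic over Q, so G = Gal(f/Q) is one of the 16 transitive subgroups 6T1, ..., 6T16 of S_6. The discriminant of f is -1160950579200, which is not a perfect square, so G is not contained in A_6. The transitive groups of degree 6 not contained in A_6 are: C_6 (6T1, order 6), S_3 (6T2, order 6), D_6 (6T3, order 12), C_3 x S_3 (6T5, order 18), A_4 x C_2 (6T6, order 24), S_4 (6T8, order 24), S_3 x S_3 (6T9, order 36), S_4 x C_2 (6T11, order 48), (S_3 x S_3) : C_2 (6T13, order 72), PGL(2,5) (6T14, order 120), S_6 (6T16, order 720). By Dedekind's theorem, for a prime p not dividing disc(f) the degrees of the irreducible factors of f mod p form the cycle type of an element of G. Factoring f modulo the 23 such primes p <= 101 (skipping 2, 3, 5, which divide the discriminant), each new pattern first appears at: mod 7: f = (x^3 + x^2 + 4x + 3)(x^3 + x^2 + 6x + 3), pattern 3+3; mod 11: f = (x^2 + 9)(x^2 + x + 4)(x^2 + 9x + 5), pattern 2+2+2; mod 61: f = (x + 4)(x + 10)(x + 12)(x + 16)(x + 33)(x + 35), pattern 1+1+1+1+1+1. No other pattern occurs in this range, so the set of observed cycle types is {3+3, 2+2+2, 1+1+1+1+1+1}. The candidates containing elements of all these cycle types are C_6 (6T1) of order 6, S_3 (6T2) of order 6, D_6 (6T3) of order 12, C_3 x S_3 (6T5) of order 18, A_4 x C_2 (6T6) of order 24, S_4 (6T8) of order 24, S_3 x S_3 (6T9) of order 36, S_4 x C_2 (6T11) of order 48, (S_3 x S_3) : C_2 (6T13) of order 72, PGL(2,5) (6T14) of order 120, S_6 (6T16) of order 720; the others are excluded. The observed types are precisely the cycle types that occur in S_3 (6T2). Each of the other remaining candidates has further cycle types, and by the Chebotarev density theorem the matching factorization patterns would occur for a proportion of primes equal to their share of the group: C_6 (6T1) additionally contains elements of type 6 (2 of its 6 elements, about 33% of primes); D_6 (6T3) additionally contains elements of type 6, 2+2+1+1 (5 of its 12 elements, about 42% of primes); C_3 x S_3 (6T5) additionally contains elements of type 6, 3+1+1+1 (10 of its 18 elements, about 56% of primes); A_4 x C_2 (6T6) additionally contains elements of type 6, 2+2+1+1, 2+1+1+1+1 (14 of its 24 elements, about 58% of primes); S_4 (6T8) additionally contains elements of type 4+1+1, 2+2+1+1 (9 of its 24 elements, about 38% of primes); S_3 x S_3 (6T9) additionally contains elements of type 6, 3+1+1+1, 2+2+1+1 (25 of its 36 elements, about 69% of primes); S_4 x C_2 (6T11) additionally contains elements of type 6, 4+2, 4+1+1, 2+2+1+1, 2+1+1+1+1 (32 of its 48 elements, about 67% of primes); (S_3 x S_3) : C_2 (6T13) additionally contains elements of type 6, 4+2, 3+2+1, 3+1+1+1, 2+2+1+1, 2+1+1+1+1 (61 of its 72 elements, about 85% of primes); PGL(2,5) (6T14) additionally contains elements of type 6, 5+1, 4+1+1, 2+2+1+1 (89 of its 120 elements, about 74% of primes); S_6 (6T16) additionally contains elements of type 6, 5+1, 4+2, 4+1+1, 3+2+1, 3+1+1+1, 2+2+1+1, 2+1+1+1+1 (664 of its 720 elements, about 92% of primes). None of the 23 primes tested shows any such pattern (for each of these groups the chance of that is below 10^-4), which rules them out. Hence G = S_3 (6T2), of order 6. The Galois group S_3 (6T2) has order 6, so the splitting field has degree 6 over Q.

6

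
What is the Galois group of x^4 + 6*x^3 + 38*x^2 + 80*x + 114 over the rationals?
The polynomial is an irreducible quartic over Q and its discriminant is 129231424 = 11368^2, a perfect square, so the Galois group is contained in A_4. The resolvent cubic y^3 - 38*y^2 + 24*y + 6824 is irreducible over Q. An irreducible resolvent with square discriminant gives A_4.

A_4 (order 12)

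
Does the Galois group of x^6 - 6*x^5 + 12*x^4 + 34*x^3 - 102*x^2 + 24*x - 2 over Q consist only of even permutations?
The polynomial is irreducible of degree 6 over Q. Its discriminant is 127031580211968, which is not a perfect square. A Galois group lies in the alternating group exactly when the discriminant is a square in Q, so the Galois group (S_3 x S_3) is not contained in A_6.

No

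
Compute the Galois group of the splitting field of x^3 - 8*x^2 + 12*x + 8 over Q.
The polynomial is an irreducible cubic over Q and its discriminant is 3136 = 56^2, a perfect square. For an irreducible cubic, a square discriminant forces the Galois group to be A_3, the cyclic group of order 3.

C_3 (order 3)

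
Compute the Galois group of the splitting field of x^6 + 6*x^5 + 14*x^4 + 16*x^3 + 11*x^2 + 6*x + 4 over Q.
6T8: S_4

The polynomial f is an irreducible sextic over Q, so G = Gal(f/Q) is one of the 16 transitive subgroups 6T1, ..., 6T16 of S_6. The discriminant of f is -5120000, which is not a perfect square, so G is not contained in A_6. The transitive groups of degree 6 not contained in A_6 are: C_6 (6T1, order 6), S_3 (6T2, order 6), D_6 (6T3, order 12), C_3 x S_3 (6T5, order 18), A_4 x C_2 (6T6, order 24), S_4 (6T8, order 24), S_3 x S_3 (6T9, order 36), S_4 x C_2 (6T11, order 48), (S_3 x S_3) : C_2 (6T13, order 72), PGL(2,5) (6T14, order 120), S_6 (6T16, order 720). By Dedekind's theorem, for a prime p not dividing disc(f) the degrees of the irreducible factors of f mod p form the cycle type of an element of G. Factoring f modulo the 22 such primes p <= 89 (skipping 2, 5, which divide the discriminant), each new pattern first appears at: mod 3: f = (x^3 + x^2 + 2x + 1)(x^3 + 2x^2 + x + 1), pattern 3+3; mod 7: f = (x^2 + x + 6)(x^2 + 2x + 3)(x^2 + 3x + 1), pattern 2+2+2; mod 13: f = (x + 5)(x + 10)(x^4 + 4x^3 + 8x^2 + 8x + 11), pattern 4+1+1; mod 43: f = (x + 13)(x + 32)(x^2 + 2x + 5)(x^2 + 2x + 11), pattern 2+2+1+1. No other pattern occurs in this range, so the set of observed cycle types is {3+3, 2+2+2, 4+1+1, 2+2+1+1}. The candidates containing elements of all these cycle types are S_4 (6T8) of order 24, S_4 x C_2 (6T11) of order 48, PGL(2,5) (6T14) of order 120, S_6 (6T16) of order 720; the others are excluded. The observed types are precisely the cycle types that occur in S_4 (6T8) (apart from the identity). Each of the other remaining candidates has further cycle types, and by the Chebotarev density theorem the matching factorization patterns would occur for a proportion of primes equal to their share of the group: S_4 x C_2 (6T11) additionally contains elements of type 6, 4+2, 2+1+1+1+1 (17 of its 48 elements, about 35% of primes); PGL(2,5) (6T14) additionally contains elements of type 6, 5+1 (44 of its 120 elements, about 37% of primes); S_6 (6T16) additionally contains elements of type 6, 5+1, 4+2, 3+2+1, 3+1+1+1, 2+1+1+1+1 (529 of its 720 elements, about 73% of primes). None of the 22 primes tested shows any such pattern (for each of these groups the chance of that is below 10^-4), which rules them out. Hence G = S_4 (6T8), of order 24.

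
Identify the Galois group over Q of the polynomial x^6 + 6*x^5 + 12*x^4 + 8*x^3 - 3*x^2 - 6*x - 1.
A_4 x C_2 (also written A4xC2)

The polynomial f is an irreducible sextic over Q, so G = Gal(f/Q) is one of the 16 transitive subgroups 6T1, ..., 6T16 of S_6. The discriminant of f is -419904, which is not a perfect square, so G is not contained in A_6. The transitive groups of degree 6 not contained in A_6 are: C_6 (6T1, order 6), S_3 (6T2, order 6), D_6 (6T3, order 12), C_3 x S_3 (6T5, order 18), A_4 x C_2 (6T6, order 24), S_4 (6T8, order 24), S_3 x S_3 (6T9, order 36), S_4 x C_2 (6T11, order 48), (S_3 x S_3) : C_2 (6T13, order 72), PGL(2,5) (6T14, order 120), S_6 (6T16, order 720). By Dedekind's theorem, for a prime p not dividing disc(f) the degrees of the irreducible factors of f mod p form the cycle type of an element of G. Factoring f modulo the 33 such primes p <= 149 (skipping 2, 3, which divide the discriminant), each new pattern first appears at: mod 5: f = (x^3 + 2x^2 + 1)(x^3 + 4x^2 + 4x + 4), pattern 3+3; mod 7: f = (x^6 + 6x^5 + 5x^4 + x^3 + 4x^2 + x + 6), pattern 6; mod 17: f = (x + 3)(x + 16)(x^2 + 2x + 7)(x^2 + 2x + 13), pattern 2+2+1+1; mod 19: f = (x + 7)(x + 8)(x + 13)(x + 14)(x^2 + 2x + 7), pattern 2+1+1+1+1; mod 71: f = (x^2 + 2x + 41)(x^2 + 2x + 46)(x^2 + 2x + 55), pattern 2+2+2. No other pattern occurs in this range, so the set of observed cycle types is {3+3, 6, 2+2+1+1, 2+1+1+1+1, 2+2+2}. The candidates containing elements of all these cycle types are A_4 x C_2 (6T6) of order 24, S_4 x C_2 (6T11) of order 48, (S_3 x S_3) : C_2 (6T13) of order 72, S_6 (6T16) of order 720; the others are excluded. The observed types are precisely the cycle types that occur in A_4 x C_2 (6T6) (apart from the identity). Each of the other remaining candidates has further cycle types, and by the Chebotarev density theorem the matching factorization patterns would occur for a proportion of primes equal to their share of the group: S_4 x C_2 (6T11) additionally contains elements of type 4+2, 4+1+1 (12 of its 48 elements, about 25% of primes); (S_3 x S_3) : C_2 (6T13) additionally contains elements of type 4+2, 3+2+1, 3+1+1+1 (34 of its 72 elements, about 47% of primes); S_6 (6T16) additionally contains elements of type 5+1, 4+2, 4+1+1, 3+2+1, 3+1+1+1 (484 of its 720 elements, about 67% of primes). None of the 33 primes tested shows any such pattern (for each of these groups the chance of that is below 10^-4), which rules them out. Hence G = A_4 x C_2 (6T6), of order 24.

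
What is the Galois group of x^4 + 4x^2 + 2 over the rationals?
C_4, the cyclic group of order 4

The polynomial is an irreducible quartic over Q and its discriminant is 2048, which is not a perfect square, so the Galois group is not contained in A_4. The resolvent cubic y^3 - 4*y^2 - 8*y + 32 has exactly one rational root, so the Galois group is C_4 or D_4. The quartic becomes reducible over Q(sqrt(disc)), so the group is C_4.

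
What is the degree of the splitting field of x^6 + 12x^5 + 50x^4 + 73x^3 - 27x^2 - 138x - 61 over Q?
60

The degree of the splitting field over Q equals the order of the Galois group, so first determine the group. The polynomial f is an irreducible sextic over Q, so G = Gal(f/Q) is one of the 16 transitive subgroups 6T1, ..., 6T16 of S_6. The discriminant of f is 30991489 = 5567^2, a perfect square, so G is contained in A_6. The transitive groups of degree 6 contained in A_6 are: A_4 (6T4, order 12), S_4 (6T7, order 24), (C_3 x C_3) : C_4 (6T10, order 36), PSL(2,5) (6T12, order 60), A_6 (6T15, order 360). By Dedekind's theorem, for a prime p not dividing disc(f) the degrees of the irreducible factors of f mod p form the cycle type of an element of G. Factoring f modulo the 21 such primes p <= 79 (skipping 19, which divides the discriminant), each new pattern first appears at: mod 2: f = (x + 1)(x^5 + x^4 + x^3 + x + 1), pattern 5+1; mod 7: f = (x^3 + x^2 + 3x + 5)(x^3 + 4x^2 + x + 6), pattern 3+3; mod 61: f = (x)(x + 39)(x^2 + 15x + 13)(x^2 + 19x + 12), pattern 2+2+1+1. No other pattern occurs in this range, so the set of observed cycle types is {5+1, 3+3, 2+2+1+1}. The candidates containing elements of all these cycle types are PSL(2,5) (6T12) of order 60, A_6 (6T15) of order 360; the others are excluded. The observed types are precisely the cycle types that occur in PSL(2,5) (6T12) (apart from the identity). Each of the other remaining candidates has further cycle types, and by the Chebotarev density theorem the matching factorization patterns would occur for a proportion of primes equal to their share of the group: A_6 (6T15) additionally contains elements of type 4+2, 3+1+1+1 (130 of its 360 elements, about 36% of primes). None of the 21 primes tested shows any such pattern (for each of these groups the chance of that is below 10^-4), which rules them out. Hence G = PSL(2,5) (6T12), of order 60. The Galois group PSL(2,5) (6T12) has order 60, so the splitting field has degree 60 over Q.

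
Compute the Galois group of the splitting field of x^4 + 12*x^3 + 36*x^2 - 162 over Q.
The polynomial is an irreducible quartic over Q and its discriminant is -544195584, which is not a perfect square, so the Galois group is not contained in A_4. The resolvent cubic y^3 - 36*y^2 + 648*y has exactly one rational root, so the Galois group is C_4 or D_4. The quartic remains irreducible over Q(sqrt(disc)), so the group is D_4.

D_4, the dihedral group of order 8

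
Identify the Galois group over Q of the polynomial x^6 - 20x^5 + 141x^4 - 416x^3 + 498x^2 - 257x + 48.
PSL(2,5), A_5 acting on 6 points

The polynomial f is an irreducible sextic over Q, so G = Gal(f/Q) is one of the 16 transitive subgroups 6T1, ..., 6T16 of S_6. The discriminant of f is 30991489 = 5567^2, a perfect square, so G is contained in A_6. The transitive groups of degree 6 contained in A_6 are: A_4 (6T4, order 12), S_4 (6T7, order 24), (C_3 x C_3) : C_4 (6T10, order 36), PSL(2,5) (6T12, order 60), A_6 (6T15, order 360). By Dedekind's theorem, for a prime p not dividing disc(f) the degrees of the irreducible factors of f mod p form the cycle type of an element of G. Factoring f modulo the 21 such primes p <= 79 (skipping 19, which divides the discriminant), each new pattern first appears at: mod 2: f = (x)(x^5 + x^3 + 1), pattern 5+1; mod 7: f = (x^3 + 2x^2 + 3)(x^3 + 6x^2 + 3x + 2), pattern 3+3; mod 61: f = (x + 58)(x + 59)(x^2 + 21x + 10)(x^2 + 25x + 13), pattern 2+2+1+1. No other pattern occurs in this range, so the set of observed cycle types is {5+1, 3+3, 2+2+1+1}. The candidates containing elements of all these cycle types are PSL(2,5) (6T12) of order 60, A_6 (6T15) of order 360; the others are excluded. The observed types are precisely the cycle types that occur in PSL(2,5) (6T12) (apart from the identity). Each of the other remaining candidates has further cycle types, and by the Chebotarev density theorem the matching factorization patterns would occur for a proportion of primes equal to their share of the group: A_6 (6T15) additionally contains elements of type 4+2, 3+1+1+1 (130 of its 360 elements, about 36% of primes). None of the 21 primes tested shows any such pattern (for each of these groups the chance of that is below 10^-4), which rules them out. Hence G = PSL(2,5) (6T12), of order 60.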